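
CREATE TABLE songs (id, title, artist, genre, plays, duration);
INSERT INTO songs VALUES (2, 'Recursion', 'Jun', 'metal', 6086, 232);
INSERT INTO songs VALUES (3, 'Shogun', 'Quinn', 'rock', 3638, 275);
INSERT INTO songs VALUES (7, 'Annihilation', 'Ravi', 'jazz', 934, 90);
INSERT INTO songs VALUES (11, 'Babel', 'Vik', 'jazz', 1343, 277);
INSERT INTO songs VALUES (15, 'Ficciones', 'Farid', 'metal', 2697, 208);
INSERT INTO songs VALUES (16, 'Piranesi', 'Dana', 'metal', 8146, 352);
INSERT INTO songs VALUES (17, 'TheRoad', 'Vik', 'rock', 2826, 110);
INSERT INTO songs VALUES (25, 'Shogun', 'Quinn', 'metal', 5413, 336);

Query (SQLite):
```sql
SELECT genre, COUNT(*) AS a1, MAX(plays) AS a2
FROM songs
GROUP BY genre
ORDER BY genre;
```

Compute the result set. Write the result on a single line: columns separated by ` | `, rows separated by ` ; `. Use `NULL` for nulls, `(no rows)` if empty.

jazz | 2 | 1343 ; metal | 4 | 8146 ; rock | 2 | 3638

Group songs by genre.
Per group compute: COUNT(*), MAX(plays).
  jazz: ids {7, 11} → COUNT(*)=2, MAX(plays)=1343
  metal: ids {2, 15, 16, 25} → COUNT(*)=4, MAX(plays)=8146
  rock: ids {3, 17} → COUNT(*)=2, MAX(plays)=3638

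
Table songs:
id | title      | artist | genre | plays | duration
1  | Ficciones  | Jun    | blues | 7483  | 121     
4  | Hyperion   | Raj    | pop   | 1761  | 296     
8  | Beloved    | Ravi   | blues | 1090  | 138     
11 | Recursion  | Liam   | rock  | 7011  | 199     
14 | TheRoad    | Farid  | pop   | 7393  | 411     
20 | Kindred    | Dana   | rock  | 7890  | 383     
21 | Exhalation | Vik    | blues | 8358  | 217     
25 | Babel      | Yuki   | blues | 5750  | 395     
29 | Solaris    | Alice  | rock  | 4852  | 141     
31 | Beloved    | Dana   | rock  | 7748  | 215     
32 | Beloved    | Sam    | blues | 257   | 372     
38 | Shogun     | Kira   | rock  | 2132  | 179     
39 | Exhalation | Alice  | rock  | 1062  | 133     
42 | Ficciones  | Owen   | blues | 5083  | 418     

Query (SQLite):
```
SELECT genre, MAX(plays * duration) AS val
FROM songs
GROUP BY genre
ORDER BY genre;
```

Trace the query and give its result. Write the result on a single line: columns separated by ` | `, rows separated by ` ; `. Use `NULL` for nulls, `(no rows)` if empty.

For each row compute plays * duration.
Group by genre; take MAX of the expression per group.
  blues: ids {1, 8, 21, 25, 32, 42} → MAX(plays * duration)=2271250
  pop: ids {4, 14} → MAX(plays * duration)=3038523
  rock: ids {11, 20, 29, 31, 38, 39} → MAX(plays * duration)=3021870

blues | 2271250 ; pop | 3038523 ; rock | 3021870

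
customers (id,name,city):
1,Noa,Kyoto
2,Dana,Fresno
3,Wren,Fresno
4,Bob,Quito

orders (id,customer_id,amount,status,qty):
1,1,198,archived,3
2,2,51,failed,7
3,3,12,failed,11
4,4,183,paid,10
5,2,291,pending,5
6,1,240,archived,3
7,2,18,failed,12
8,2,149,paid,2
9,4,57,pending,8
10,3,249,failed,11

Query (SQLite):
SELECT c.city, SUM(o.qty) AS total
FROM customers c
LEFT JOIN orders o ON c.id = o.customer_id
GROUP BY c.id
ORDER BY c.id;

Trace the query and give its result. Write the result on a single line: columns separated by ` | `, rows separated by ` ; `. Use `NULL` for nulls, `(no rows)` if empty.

LEFT JOIN keeps every customers row; unmatched ones get NULL for orders columns.
Group by customers.id and compute SUM(o.qty). SUM over an all-NULL group is NULL.
  1: ids {1, 6} → SUM(o.qty)=6
  2: ids {2, 5, 7, 8} → SUM(o.qty)=26
  3: ids {3, 10} → SUM(o.qty)=22
  4: ids {4, 9} → SUM(o.qty)=18

Kyoto | 6 ; Fresno | 26 ; Fresno | 22 ; Quito | 18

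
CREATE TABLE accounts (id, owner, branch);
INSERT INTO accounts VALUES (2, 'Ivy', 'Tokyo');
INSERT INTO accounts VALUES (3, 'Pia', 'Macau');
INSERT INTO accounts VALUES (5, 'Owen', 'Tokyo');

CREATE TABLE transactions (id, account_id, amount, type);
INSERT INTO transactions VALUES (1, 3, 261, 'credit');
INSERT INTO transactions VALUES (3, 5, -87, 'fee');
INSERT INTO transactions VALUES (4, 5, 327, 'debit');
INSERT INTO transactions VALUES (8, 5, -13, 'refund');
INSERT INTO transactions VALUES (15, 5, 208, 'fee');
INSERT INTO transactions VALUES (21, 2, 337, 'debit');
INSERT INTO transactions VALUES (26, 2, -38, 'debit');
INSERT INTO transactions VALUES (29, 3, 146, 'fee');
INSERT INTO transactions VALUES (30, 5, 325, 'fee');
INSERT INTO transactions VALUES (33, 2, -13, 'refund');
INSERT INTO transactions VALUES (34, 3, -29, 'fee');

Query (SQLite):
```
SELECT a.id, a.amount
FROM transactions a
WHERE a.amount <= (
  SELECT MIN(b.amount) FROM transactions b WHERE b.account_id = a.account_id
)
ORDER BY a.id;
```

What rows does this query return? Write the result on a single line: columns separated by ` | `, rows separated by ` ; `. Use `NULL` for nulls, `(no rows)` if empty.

For each transactions row a, compute MIN(amount) over rows sharing a.account_id.
Keep row a if a.amount <= that per-group MIN.
  account_id=2: MIN(amount) = -38
  account_id=3: MIN(amount) = -29
  account_id=5: MIN(amount) = -87

3 | -87 ; 26 | -38 ; 34 | -29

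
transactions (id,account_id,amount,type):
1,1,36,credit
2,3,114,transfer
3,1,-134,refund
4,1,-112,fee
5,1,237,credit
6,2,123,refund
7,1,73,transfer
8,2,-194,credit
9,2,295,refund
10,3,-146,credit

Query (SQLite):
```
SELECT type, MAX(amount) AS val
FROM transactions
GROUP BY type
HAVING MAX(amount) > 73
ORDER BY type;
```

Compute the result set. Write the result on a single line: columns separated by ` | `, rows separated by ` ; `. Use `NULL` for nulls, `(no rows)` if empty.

Partition transactions by type; compute MAX(amount) within each group.
HAVING: keep groups where MAX(amount) > 73.
  credit: ids {1, 5, 8, 10} → MAX(amount)=237
  fee: ids {4} → MAX(amount)=-112
  refund: ids {3, 6, 9} → MAX(amount)=295
  transfer: ids {2, 7} → MAX(amount)=114

credit | 237 ; refund | 295 ; transfer | 114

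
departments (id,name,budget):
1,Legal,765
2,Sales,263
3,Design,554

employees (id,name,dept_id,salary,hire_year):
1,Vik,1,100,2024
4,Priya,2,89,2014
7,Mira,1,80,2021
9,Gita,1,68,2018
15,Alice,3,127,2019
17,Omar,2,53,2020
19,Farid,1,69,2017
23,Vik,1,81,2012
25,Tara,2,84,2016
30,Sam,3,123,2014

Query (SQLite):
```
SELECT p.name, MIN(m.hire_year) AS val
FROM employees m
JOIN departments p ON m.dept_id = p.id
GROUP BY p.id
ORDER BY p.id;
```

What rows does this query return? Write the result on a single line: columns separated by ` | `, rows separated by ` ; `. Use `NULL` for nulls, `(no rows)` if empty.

Legal | 2012 ; Sales | 2014 ; Design | 2014

Join each employees row to its departments via dept_id.
Group joined rows by departments.id; compute MIN(m.hire_year) per group.
  1: ids {1, 7, 9, 19, 23} → MIN(m.hire_year)=2012
  2: ids {4, 17, 25} → MIN(m.hire_year)=2014
  3: ids {15, 30} → MIN(m.hire_year)=2014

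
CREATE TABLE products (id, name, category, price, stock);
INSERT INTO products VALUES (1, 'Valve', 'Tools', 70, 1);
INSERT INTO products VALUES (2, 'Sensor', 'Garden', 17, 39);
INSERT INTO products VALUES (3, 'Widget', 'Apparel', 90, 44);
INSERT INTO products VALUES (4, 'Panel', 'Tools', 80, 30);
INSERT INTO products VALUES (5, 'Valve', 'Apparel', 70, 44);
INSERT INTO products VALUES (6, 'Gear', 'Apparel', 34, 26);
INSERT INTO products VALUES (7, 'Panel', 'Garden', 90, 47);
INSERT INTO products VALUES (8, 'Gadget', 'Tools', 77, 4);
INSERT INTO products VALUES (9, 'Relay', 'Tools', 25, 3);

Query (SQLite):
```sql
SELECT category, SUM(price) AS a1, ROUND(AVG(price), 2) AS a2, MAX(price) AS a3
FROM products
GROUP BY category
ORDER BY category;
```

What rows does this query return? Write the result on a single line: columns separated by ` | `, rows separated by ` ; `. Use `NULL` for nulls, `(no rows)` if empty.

Group products by category.
Per group compute: SUM(price), ROUND(AVG(price), 2), MAX(price).
  Apparel: ids {3, 5, 6} → SUM(price)=194, ROUND(AVG(price), 2)=64.67, MAX(price)=90
  Garden: ids {2, 7} → SUM(price)=107, ROUND(AVG(price), 2)=53.5, MAX(price)=90
  Tools: ids {1, 4, 8, 9} → SUM(price)=252, ROUND(AVG(price), 2)=63, MAX(price)=80

Apparel | 194 | 64.67 | 90 ; Garden | 107 | 53.5 | 90 ; Tools | 252 | 63 | 80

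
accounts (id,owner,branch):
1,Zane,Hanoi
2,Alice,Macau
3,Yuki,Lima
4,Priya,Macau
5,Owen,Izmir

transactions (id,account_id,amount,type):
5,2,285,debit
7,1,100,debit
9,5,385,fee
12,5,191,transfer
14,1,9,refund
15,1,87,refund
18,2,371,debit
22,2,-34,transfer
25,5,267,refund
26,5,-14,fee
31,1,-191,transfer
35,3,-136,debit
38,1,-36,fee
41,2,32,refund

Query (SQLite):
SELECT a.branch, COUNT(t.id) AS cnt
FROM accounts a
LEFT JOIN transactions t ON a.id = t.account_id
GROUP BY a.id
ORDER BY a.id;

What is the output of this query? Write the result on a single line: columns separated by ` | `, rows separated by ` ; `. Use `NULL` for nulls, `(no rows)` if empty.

Hanoi | 5 ; Macau | 4 ; Lima | 1 ; Macau | 0 ; Izmir | 4

LEFT JOIN keeps every accounts row; unmatched ones get NULL for transactions columns.
Group by accounts.id and compute COUNT(t.id). COUNT(col) of an all-NULL group is 0.
  1: ids {7, 14, 15, 31, 38} → COUNT(t.id)=5
  2: ids {5, 18, 22, 41} → COUNT(t.id)=4
  3: ids {35} → COUNT(t.id)=1
  4: ids {—} → COUNT(t.id)=0
  5: ids {9, 12, 25, 26} → COUNT(t.id)=4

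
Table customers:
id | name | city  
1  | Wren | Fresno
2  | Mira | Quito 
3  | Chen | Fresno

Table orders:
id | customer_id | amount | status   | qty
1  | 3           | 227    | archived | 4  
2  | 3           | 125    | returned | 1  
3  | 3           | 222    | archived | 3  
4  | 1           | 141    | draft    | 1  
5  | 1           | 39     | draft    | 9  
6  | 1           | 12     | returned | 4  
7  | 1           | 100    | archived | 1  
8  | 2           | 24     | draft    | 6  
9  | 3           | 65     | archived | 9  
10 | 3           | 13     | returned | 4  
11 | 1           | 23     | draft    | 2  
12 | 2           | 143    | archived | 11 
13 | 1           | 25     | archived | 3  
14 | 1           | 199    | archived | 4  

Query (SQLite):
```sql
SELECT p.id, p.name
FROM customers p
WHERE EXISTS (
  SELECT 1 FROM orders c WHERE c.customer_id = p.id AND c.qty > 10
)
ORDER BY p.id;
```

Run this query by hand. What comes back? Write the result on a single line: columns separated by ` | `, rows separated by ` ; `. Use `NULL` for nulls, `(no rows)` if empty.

2 | Mira

For each customers row, check whether any orders with matching customer_id has qty > 10.
Keep rows where that is true.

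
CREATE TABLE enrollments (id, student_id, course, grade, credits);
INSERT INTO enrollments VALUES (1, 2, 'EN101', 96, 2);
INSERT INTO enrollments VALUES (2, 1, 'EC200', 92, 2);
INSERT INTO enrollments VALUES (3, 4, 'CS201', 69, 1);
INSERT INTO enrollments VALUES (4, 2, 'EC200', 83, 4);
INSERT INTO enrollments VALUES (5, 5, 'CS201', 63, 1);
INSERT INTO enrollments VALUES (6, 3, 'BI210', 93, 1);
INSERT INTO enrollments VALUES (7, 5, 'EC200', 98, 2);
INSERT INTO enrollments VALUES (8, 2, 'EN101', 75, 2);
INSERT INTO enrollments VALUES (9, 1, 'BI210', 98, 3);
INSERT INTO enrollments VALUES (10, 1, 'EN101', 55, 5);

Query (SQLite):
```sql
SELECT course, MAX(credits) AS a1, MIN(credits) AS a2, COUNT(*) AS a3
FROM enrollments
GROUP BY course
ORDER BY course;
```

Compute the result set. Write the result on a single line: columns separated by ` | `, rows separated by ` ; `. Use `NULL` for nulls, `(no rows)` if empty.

BI210 | 3 | 1 | 2 ; CS201 | 1 | 1 | 2 ; EC200 | 4 | 2 | 3 ; EN101 | 5 | 2 | 3

Group enrollments by course.
Per group compute: MAX(credits), MIN(credits), COUNT(*).
  BI210: ids {6, 9} → MAX(credits)=3, MIN(credits)=1, COUNT(*)=2
  CS201: ids {3, 5} → MAX(credits)=1, MIN(credits)=1, COUNT(*)=2
  EC200: ids {2, 4, 7} → MAX(credits)=4, MIN(credits)=2, COUNT(*)=3
  EN101: ids {1, 8, 10} → MAX(credits)=5, MIN(credits)=2, COUNT(*)=3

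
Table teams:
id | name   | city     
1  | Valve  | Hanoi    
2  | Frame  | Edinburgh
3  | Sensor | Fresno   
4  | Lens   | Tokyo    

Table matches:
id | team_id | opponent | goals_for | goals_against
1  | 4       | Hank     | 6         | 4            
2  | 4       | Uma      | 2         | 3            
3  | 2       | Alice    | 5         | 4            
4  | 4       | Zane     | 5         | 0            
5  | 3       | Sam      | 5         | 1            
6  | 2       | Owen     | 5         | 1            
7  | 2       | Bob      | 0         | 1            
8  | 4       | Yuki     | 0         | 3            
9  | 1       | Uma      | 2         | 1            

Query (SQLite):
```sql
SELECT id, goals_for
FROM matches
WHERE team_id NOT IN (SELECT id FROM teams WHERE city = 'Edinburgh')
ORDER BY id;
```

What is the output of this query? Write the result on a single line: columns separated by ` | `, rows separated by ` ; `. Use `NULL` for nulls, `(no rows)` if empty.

1 | 6 ; 2 | 2 ; 4 | 5 ; 5 | 5 ; 8 | 0 ; 9 | 2

Inner query: teams.id where city = 'Edinburgh'.
Outer: keep matches rows whose team_id is not in that set.
Inner query → {2}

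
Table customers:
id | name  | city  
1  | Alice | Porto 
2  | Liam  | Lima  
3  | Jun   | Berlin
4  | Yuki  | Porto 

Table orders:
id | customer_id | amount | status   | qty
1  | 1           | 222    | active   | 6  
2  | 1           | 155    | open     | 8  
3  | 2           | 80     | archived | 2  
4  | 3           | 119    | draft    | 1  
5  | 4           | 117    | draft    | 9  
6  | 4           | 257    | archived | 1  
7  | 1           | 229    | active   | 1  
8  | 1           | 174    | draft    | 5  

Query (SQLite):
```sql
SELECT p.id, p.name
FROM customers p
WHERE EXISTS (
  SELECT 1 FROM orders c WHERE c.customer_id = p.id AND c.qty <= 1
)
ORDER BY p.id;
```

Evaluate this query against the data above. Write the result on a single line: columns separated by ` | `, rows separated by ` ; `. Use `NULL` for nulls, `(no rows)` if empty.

1 | Alice ; 3 | Jun ; 4 | Yuki

For each customers row, check whether any orders with matching customer_id has qty <= 1.
Keep rows where that is true.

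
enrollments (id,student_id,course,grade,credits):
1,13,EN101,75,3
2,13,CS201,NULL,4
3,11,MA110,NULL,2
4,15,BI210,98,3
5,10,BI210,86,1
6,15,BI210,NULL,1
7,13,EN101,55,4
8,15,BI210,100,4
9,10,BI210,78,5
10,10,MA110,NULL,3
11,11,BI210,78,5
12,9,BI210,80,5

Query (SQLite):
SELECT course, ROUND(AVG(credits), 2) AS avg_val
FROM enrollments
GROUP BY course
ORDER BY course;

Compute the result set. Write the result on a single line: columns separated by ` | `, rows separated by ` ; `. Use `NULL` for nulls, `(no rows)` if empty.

BI210 | 3.43 ; CS201 | 4 ; EN101 | 3.5 ; MA110 | 2.5

Partition enrollments by course; compute ROUND(AVG(credits), 2) within each group.
  BI210: ids {4, 5, 6, 8, 9, 11, 12} → ROUND(AVG(credits), 2)=3.43
  CS201: ids {2} → ROUND(AVG(credits), 2)=4
  EN101: ids {1, 7} → ROUND(AVG(credits), 2)=3.5
  MA110: ids {3, 10} → ROUND(AVG(credits), 2)=2.5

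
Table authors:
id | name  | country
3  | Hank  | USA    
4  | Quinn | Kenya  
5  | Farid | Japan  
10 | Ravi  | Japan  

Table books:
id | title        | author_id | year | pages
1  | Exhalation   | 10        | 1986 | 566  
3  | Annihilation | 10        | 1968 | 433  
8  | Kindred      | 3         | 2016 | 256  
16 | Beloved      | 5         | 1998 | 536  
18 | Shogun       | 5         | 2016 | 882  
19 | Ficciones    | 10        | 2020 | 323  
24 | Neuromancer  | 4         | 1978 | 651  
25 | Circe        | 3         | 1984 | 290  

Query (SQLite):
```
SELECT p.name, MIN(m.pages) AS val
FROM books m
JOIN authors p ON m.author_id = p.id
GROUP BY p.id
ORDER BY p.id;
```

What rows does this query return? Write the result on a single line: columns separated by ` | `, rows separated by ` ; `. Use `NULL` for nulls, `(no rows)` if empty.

Hank | 256 ; Quinn | 651 ; Farid | 536 ; Ravi | 323

Join each books row to its authors via author_id.
Group joined rows by authors.id; compute MIN(m.pages) per group.
  3: ids {8, 25} → MIN(m.pages)=256
  4: ids {24} → MIN(m.pages)=651
  5: ids {16, 18} → MIN(m.pages)=536
  10: ids {1, 3, 19} → MIN(m.pages)=323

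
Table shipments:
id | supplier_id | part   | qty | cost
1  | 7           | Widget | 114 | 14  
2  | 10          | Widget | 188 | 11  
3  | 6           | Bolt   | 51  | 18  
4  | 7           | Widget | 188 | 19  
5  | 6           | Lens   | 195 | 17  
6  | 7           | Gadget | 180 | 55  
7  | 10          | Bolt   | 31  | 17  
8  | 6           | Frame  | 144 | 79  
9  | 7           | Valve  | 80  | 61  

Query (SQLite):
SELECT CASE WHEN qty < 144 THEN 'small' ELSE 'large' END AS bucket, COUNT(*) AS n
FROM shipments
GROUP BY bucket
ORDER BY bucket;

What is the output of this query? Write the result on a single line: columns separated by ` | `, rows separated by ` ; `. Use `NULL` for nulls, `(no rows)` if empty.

Bucket rows by qty < 144 → 'small' else 'large'; count each bucket.

large | 5 ; small | 4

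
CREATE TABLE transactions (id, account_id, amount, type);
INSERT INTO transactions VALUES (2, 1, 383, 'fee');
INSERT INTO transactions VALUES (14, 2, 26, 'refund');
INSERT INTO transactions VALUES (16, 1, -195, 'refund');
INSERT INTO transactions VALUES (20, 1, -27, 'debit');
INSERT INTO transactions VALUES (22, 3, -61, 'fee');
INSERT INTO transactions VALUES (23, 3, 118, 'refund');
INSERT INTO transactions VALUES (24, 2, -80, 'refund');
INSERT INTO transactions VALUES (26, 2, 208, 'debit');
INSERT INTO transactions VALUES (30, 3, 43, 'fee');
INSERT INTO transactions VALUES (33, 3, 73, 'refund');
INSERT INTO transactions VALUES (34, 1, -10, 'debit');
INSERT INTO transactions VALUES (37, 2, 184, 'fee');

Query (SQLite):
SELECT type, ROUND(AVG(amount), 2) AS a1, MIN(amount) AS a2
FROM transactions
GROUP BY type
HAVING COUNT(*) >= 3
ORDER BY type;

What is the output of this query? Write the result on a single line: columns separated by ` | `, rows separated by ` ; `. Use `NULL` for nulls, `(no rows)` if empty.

debit | 57 | -27 ; fee | 137.25 | -61 ; refund | -11.6 | -195

Group transactions by type.
Per group compute: ROUND(AVG(amount), 2), MIN(amount).
HAVING: drop groups with fewer than 3 rows.
  debit: ids {20, 26, 34} → ROUND(AVG(amount), 2)=57, MIN(amount)=-27
  fee: ids {2, 22, 30, 37} → ROUND(AVG(amount), 2)=137.25, MIN(amount)=-61
  refund: ids {14, 16, 23, 24, 33} → ROUND(AVG(amount), 2)=-11.6, MIN(amount)=-195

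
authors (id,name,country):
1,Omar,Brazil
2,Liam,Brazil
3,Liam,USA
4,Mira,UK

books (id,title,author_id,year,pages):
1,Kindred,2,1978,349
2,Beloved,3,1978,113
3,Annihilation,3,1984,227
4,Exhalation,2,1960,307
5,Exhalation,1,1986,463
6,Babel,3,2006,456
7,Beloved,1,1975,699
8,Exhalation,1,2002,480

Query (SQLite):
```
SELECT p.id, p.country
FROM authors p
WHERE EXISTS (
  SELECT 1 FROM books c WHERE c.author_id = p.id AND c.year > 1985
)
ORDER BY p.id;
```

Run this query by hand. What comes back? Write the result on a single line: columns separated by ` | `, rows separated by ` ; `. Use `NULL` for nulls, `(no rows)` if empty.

1 | Brazil ; 3 | USA

For each authors row, check whether any books with matching author_id has year > 1985.
Keep rows where that is true.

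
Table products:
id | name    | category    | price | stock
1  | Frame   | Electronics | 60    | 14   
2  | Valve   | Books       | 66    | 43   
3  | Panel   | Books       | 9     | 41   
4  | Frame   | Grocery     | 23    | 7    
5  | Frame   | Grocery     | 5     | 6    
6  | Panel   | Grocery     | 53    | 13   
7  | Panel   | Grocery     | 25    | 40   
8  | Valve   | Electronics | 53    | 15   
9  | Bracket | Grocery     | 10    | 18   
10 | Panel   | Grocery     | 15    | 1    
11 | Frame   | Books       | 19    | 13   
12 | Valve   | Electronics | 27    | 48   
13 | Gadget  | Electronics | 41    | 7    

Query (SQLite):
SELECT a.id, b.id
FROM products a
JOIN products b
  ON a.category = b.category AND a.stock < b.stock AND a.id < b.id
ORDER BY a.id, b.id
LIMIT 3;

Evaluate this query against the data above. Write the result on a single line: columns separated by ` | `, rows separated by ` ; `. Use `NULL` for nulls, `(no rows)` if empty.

1 | 8 ; 1 | 12 ; 4 | 6

Pairs (a,b) with same category, a.stock < b.stock, a.id < b.id.
category groups: Books:{2,3,11} Electronics:{1,8,12,13} Grocery:{4,5,6,7,9,10}
Ordered by (a.id, b.id); first 3.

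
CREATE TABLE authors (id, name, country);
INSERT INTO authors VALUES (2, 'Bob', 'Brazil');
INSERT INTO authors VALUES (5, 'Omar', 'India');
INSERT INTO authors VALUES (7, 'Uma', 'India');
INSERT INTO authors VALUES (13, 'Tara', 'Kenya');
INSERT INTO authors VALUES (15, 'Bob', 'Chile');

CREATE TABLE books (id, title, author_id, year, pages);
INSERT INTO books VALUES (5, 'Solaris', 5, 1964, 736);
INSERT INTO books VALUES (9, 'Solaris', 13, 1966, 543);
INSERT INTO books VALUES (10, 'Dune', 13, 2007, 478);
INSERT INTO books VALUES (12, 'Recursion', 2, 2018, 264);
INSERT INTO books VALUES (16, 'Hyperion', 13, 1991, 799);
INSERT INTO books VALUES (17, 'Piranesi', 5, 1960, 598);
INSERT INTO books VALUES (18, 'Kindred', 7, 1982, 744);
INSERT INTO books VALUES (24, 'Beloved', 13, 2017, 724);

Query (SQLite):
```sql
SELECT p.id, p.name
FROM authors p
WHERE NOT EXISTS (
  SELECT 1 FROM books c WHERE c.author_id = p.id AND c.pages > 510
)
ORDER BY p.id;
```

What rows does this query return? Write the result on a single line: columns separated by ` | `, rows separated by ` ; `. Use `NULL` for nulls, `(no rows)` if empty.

2 | Bob ; 15 | Bob

For each authors row, check whether any books with matching author_id has pages > 510.
Keep rows where that is false.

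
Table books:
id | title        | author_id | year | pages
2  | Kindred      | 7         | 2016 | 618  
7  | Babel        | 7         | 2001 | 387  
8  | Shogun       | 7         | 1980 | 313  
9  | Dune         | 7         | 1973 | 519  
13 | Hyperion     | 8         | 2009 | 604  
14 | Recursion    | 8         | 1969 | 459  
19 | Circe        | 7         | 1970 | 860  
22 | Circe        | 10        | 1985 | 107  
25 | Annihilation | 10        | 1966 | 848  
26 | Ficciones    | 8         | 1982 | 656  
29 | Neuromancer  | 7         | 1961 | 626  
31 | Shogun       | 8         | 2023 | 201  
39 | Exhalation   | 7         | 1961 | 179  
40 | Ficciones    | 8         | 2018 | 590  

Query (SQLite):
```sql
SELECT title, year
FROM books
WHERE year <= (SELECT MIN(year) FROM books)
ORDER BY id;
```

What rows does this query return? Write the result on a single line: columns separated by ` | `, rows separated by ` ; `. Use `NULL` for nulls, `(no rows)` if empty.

Scalar subquery: MIN(year) over all books rows = 1961.
Keep rows where year <= that value.

Neuromancer | 1961 ; Exhalation | 1961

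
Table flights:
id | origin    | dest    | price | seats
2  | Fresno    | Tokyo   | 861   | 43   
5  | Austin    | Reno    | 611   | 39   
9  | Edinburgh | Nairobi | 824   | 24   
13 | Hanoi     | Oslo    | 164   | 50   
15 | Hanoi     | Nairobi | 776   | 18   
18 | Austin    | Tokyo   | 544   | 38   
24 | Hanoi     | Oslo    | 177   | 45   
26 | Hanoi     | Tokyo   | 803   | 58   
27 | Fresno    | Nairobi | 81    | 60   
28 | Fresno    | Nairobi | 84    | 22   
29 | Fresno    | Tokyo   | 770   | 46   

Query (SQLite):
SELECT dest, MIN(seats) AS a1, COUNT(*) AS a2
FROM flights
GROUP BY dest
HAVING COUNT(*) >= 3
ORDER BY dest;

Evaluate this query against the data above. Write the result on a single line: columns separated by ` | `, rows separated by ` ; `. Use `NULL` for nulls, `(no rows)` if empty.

Group flights by dest.
Per group compute: MIN(seats), COUNT(*).
HAVING: drop groups with fewer than 3 rows.
  Nairobi: ids {9, 15, 27, 28} → MIN(seats)=18, COUNT(*)=4
  Oslo: ids {13, 24} → MIN(seats)=45, COUNT(*)=2
  Reno: ids {5} → MIN(seats)=39, COUNT(*)=1
  Tokyo: ids {2, 18, 26, 29} → MIN(seats)=38, COUNT(*)=4

Nairobi | 18 | 4 ; Tokyo | 38 | 4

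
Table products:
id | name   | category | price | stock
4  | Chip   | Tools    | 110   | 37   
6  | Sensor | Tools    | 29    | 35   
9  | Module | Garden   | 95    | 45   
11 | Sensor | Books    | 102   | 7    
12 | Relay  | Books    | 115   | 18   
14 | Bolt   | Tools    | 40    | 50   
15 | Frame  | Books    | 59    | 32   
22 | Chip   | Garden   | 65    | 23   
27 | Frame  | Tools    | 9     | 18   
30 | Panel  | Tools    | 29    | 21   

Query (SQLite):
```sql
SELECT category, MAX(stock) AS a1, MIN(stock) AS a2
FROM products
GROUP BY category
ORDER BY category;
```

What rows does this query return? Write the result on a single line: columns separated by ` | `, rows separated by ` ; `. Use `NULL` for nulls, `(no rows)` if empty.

Group products by category.
Per group compute: MAX(stock), MIN(stock).
  Books: ids {11, 12, 15} → MAX(stock)=32, MIN(stock)=7
  Garden: ids {9, 22} → MAX(stock)=45, MIN(stock)=23
  Tools: ids {4, 6, 14, 27, 30} → MAX(stock)=50, MIN(stock)=18

Books | 32 | 7 ; Garden | 45 | 23 ; Tools | 50 | 18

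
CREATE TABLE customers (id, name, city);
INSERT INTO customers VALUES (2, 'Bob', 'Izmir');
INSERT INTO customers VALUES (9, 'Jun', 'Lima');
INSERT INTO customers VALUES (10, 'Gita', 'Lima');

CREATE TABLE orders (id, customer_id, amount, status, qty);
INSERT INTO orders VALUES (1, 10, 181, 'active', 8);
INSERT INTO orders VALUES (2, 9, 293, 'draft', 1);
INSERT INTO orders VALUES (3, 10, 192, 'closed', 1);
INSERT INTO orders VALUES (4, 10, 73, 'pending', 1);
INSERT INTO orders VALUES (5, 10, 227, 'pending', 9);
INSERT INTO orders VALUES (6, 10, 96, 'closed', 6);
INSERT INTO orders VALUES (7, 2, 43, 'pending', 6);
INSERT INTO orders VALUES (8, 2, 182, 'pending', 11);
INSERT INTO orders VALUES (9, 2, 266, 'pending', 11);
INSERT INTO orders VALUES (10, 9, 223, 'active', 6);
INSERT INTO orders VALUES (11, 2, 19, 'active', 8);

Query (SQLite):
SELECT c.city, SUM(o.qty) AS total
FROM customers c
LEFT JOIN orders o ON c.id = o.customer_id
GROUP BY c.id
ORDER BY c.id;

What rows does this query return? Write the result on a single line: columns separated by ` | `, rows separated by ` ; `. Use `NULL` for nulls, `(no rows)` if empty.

LEFT JOIN keeps every customers row; unmatched ones get NULL for orders columns.
Group by customers.id and compute SUM(o.qty). SUM over an all-NULL group is NULL.
  2: ids {7, 8, 9, 11} → SUM(o.qty)=36
  9: ids {2, 10} → SUM(o.qty)=7
  10: ids {1, 3, 4, 5, 6} → SUM(o.qty)=25

Izmir | 36 ; Lima | 7 ; Lima | 25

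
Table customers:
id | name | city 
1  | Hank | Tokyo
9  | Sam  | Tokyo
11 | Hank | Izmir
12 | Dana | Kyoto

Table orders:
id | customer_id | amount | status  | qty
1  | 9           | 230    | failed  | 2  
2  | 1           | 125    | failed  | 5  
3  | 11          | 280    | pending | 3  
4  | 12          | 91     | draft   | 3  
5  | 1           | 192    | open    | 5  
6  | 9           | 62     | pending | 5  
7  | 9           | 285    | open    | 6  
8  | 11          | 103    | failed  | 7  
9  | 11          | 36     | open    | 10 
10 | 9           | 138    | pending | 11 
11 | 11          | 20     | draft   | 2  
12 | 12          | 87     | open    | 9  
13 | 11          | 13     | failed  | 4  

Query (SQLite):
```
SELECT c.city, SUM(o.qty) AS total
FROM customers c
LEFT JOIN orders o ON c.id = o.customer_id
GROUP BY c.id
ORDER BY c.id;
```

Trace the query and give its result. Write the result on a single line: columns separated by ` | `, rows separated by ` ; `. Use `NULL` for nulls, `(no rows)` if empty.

Tokyo | 10 ; Tokyo | 24 ; Izmir | 26 ; Kyoto | 12

LEFT JOIN keeps every customers row; unmatched ones get NULL for orders columns.
Group by customers.id and compute SUM(o.qty). SUM over an all-NULL group is NULL.
  1: ids {2, 5} → SUM(o.qty)=10
  9: ids {1, 6, 7, 10} → SUM(o.qty)=24
  11: ids {3, 8, 9, 11, 13} → SUM(o.qty)=26
  12: ids {4, 12} → SUM(o.qty)=12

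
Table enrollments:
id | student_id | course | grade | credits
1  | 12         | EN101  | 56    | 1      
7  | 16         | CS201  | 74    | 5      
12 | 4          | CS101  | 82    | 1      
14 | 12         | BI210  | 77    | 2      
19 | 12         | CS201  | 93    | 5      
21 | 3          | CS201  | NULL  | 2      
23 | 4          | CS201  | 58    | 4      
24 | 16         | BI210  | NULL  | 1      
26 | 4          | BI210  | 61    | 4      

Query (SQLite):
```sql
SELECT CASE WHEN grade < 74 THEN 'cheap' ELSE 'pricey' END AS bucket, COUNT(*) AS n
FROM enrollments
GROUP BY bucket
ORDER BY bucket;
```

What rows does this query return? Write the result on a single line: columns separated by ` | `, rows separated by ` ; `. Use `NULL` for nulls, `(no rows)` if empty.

cheap | 3 ; pricey | 6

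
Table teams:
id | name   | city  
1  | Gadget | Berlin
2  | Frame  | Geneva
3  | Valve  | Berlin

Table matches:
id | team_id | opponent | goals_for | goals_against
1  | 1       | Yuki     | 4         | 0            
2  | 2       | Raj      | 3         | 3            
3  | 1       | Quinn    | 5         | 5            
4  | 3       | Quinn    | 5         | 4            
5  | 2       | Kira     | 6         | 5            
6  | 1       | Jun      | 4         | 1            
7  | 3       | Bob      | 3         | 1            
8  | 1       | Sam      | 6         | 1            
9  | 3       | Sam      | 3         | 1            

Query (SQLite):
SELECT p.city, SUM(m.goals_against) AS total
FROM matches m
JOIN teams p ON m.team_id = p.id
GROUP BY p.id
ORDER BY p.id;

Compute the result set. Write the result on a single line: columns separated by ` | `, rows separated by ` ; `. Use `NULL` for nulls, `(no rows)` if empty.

Join each matches row to its teams via team_id.
Group joined rows by teams.id; compute SUM(m.goals_against) per group.
  1: ids {1, 3, 6, 8} → SUM(m.goals_against)=7
  2: ids {2, 5} → SUM(m.goals_against)=8
  3: ids {4, 7, 9} → SUM(m.goals_against)=6

Berlin | 7 ; Geneva | 8 ; Berlin | 6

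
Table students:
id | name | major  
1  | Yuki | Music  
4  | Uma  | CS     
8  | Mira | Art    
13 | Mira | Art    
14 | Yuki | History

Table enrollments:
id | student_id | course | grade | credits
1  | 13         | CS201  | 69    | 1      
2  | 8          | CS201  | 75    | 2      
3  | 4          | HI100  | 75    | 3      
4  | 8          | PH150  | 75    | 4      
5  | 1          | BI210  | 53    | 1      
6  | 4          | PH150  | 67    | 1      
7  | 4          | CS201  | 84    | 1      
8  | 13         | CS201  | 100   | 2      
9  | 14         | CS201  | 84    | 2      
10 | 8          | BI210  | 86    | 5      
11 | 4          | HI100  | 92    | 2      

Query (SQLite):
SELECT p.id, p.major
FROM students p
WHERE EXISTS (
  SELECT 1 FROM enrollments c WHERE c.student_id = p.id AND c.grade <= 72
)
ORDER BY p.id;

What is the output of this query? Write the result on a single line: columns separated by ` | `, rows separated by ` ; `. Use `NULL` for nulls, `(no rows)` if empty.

1 | Music ; 4 | CS ; 13 | Art

For each students row, check whether any enrollments with matching student_id has grade <= 72.
Keep rows where that is true.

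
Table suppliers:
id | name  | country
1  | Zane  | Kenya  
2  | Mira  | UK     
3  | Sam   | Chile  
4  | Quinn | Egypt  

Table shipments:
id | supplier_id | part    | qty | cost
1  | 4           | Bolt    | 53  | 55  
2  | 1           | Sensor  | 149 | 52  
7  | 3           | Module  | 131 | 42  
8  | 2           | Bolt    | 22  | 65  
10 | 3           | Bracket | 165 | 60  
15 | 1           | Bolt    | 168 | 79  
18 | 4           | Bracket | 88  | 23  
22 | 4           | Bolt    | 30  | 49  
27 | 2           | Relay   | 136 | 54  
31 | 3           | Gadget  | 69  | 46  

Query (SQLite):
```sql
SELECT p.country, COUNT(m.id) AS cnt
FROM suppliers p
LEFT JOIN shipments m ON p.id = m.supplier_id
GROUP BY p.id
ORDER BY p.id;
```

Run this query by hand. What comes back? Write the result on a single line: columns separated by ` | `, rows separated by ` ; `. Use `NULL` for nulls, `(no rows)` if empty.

LEFT JOIN keeps every suppliers row; unmatched ones get NULL for shipments columns.
Group by suppliers.id and compute COUNT(m.id). COUNT(col) of an all-NULL group is 0.
  1: ids {2, 15} → COUNT(m.id)=2
  2: ids {8, 27} → COUNT(m.id)=2
  3: ids {7, 10, 31} → COUNT(m.id)=3
  4: ids {1, 18, 22} → COUNT(m.id)=3

Kenya | 2 ; UK | 2 ; Chile | 3 ; Egypt | 3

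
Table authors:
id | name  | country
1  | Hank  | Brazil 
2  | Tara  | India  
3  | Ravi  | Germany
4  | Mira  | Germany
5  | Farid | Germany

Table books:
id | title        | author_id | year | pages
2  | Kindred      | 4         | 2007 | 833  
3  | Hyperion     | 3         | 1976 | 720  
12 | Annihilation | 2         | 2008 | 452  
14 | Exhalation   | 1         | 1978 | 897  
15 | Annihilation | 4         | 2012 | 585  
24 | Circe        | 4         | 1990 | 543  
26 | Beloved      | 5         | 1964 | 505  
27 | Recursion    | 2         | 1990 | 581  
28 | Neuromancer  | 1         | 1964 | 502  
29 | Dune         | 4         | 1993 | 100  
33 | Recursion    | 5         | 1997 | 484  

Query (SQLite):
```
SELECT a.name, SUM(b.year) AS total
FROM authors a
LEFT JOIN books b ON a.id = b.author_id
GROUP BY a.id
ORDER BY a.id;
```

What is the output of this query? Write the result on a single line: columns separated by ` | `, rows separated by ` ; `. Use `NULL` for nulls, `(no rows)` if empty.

LEFT JOIN keeps every authors row; unmatched ones get NULL for books columns.
Group by authors.id and compute SUM(b.year). SUM over an all-NULL group is NULL.
  1: ids {14, 28} → SUM(b.year)=3942
  2: ids {12, 27} → SUM(b.year)=3998
  3: ids {3} → SUM(b.year)=1976
  4: ids {2, 15, 24, 29} → SUM(b.year)=8002
  5: ids {26, 33} → SUM(b.year)=3961

Hank | 3942 ; Tara | 3998 ; Ravi | 1976 ; Mira | 8002 ; Farid | 3961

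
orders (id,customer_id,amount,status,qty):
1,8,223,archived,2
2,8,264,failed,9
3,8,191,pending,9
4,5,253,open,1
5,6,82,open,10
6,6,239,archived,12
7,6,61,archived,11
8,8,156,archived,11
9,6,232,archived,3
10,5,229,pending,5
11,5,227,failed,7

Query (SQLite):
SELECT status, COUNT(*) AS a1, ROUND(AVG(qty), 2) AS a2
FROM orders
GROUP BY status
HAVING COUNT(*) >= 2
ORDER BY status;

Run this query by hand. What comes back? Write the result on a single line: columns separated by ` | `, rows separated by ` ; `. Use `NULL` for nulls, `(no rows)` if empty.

Group orders by status.
Per group compute: COUNT(*), ROUND(AVG(qty), 2).
HAVING: drop groups with fewer than 2 rows.
  archived: ids {1, 6, 7, 8, 9} → COUNT(*)=5, ROUND(AVG(qty), 2)=7.8
  failed: ids {2, 11} → COUNT(*)=2, ROUND(AVG(qty), 2)=8
  open: ids {4, 5} → COUNT(*)=2, ROUND(AVG(qty), 2)=5.5
  pending: ids {3, 10} → COUNT(*)=2, ROUND(AVG(qty), 2)=7

archived | 5 | 7.8 ; failed | 2 | 8 ; open | 2 | 5.5 ; pending | 2 | 7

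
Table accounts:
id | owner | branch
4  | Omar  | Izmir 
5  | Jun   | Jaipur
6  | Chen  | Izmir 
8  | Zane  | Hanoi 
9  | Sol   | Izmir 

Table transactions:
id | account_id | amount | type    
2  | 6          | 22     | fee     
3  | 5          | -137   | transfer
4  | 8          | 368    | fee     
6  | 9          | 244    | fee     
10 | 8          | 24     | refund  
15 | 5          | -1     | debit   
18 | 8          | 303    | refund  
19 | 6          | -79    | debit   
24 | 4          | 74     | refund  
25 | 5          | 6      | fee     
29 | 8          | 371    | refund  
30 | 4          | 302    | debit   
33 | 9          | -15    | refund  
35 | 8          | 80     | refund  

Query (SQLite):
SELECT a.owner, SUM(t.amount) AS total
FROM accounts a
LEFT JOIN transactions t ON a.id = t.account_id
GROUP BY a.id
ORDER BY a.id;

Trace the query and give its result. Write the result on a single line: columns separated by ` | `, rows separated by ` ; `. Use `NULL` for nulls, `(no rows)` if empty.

LEFT JOIN keeps every accounts row; unmatched ones get NULL for transactions columns.
Group by accounts.id and compute SUM(t.amount). SUM over an all-NULL group is NULL.
  4: ids {24, 30} → SUM(t.amount)=376
  5: ids {3, 15, 25} → SUM(t.amount)=-132
  6: ids {2, 19} → SUM(t.amount)=-57
  8: ids {4, 10, 18, 29, 35} → SUM(t.amount)=1146
  9: ids {6, 33} → SUM(t.amount)=229

Omar | 376 ; Jun | -132 ; Chen | -57 ; Zane | 1146 ; Sol | 229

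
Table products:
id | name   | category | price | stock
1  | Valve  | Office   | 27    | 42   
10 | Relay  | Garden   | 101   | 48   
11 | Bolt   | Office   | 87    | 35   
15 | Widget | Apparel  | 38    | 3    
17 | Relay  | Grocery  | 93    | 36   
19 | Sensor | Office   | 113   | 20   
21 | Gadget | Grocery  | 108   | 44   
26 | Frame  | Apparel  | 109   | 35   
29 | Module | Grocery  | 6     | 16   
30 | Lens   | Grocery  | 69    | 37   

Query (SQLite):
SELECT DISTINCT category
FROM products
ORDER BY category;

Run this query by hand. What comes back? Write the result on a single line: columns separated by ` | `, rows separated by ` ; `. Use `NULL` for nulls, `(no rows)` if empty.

Apparel ; Garden ; Grocery ; Office

Collect distinct category values from products.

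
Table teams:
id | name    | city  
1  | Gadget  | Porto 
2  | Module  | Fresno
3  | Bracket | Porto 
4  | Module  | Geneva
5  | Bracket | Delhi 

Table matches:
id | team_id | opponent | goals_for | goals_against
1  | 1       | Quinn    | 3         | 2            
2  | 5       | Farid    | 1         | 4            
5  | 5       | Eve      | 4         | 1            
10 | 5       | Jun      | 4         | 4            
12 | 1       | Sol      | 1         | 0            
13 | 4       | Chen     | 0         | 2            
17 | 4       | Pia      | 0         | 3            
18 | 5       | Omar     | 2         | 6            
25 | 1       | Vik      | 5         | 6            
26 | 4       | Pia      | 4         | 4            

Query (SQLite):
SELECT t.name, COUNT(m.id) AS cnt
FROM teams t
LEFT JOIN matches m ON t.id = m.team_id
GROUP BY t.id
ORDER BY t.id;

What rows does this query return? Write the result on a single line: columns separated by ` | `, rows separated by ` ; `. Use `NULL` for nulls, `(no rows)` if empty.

Gadget | 3 ; Module | 0 ; Bracket | 0 ; Module | 3 ; Bracket | 4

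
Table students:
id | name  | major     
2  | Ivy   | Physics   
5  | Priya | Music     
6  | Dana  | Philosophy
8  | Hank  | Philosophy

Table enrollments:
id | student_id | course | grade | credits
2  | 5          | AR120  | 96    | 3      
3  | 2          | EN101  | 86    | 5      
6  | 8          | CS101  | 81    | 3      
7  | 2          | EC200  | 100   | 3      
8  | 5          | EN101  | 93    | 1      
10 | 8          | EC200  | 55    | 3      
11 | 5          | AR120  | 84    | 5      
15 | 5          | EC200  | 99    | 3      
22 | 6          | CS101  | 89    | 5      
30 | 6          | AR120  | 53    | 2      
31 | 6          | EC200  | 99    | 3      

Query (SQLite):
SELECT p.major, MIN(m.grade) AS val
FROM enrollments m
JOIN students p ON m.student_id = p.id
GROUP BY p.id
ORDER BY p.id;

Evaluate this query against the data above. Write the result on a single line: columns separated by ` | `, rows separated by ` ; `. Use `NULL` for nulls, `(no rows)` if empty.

Physics | 86 ; Music | 84 ; Philosophy | 53 ; Philosophy | 55

Join each enrollments row to its students via student_id.
Group joined rows by students.id; compute MIN(m.grade) per group.
  2: ids {3, 7} → MIN(m.grade)=86
  5: ids {2, 8, 11, 15} → MIN(m.grade)=84
  6: ids {22, 30, 31} → MIN(m.grade)=53
  8: ids {6, 10} → MIN(m.grade)=55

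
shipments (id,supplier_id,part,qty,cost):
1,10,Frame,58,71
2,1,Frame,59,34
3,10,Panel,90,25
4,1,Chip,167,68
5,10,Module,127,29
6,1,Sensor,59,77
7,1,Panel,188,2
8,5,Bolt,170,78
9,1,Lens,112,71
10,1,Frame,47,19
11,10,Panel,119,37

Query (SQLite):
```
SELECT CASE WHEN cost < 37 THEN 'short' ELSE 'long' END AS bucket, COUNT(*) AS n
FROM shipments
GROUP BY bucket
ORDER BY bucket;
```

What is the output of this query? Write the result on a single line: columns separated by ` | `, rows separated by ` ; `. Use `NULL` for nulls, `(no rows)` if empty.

long | 6 ; short | 5

Bucket rows by cost < 37 → 'short' else 'long'; count each bucket.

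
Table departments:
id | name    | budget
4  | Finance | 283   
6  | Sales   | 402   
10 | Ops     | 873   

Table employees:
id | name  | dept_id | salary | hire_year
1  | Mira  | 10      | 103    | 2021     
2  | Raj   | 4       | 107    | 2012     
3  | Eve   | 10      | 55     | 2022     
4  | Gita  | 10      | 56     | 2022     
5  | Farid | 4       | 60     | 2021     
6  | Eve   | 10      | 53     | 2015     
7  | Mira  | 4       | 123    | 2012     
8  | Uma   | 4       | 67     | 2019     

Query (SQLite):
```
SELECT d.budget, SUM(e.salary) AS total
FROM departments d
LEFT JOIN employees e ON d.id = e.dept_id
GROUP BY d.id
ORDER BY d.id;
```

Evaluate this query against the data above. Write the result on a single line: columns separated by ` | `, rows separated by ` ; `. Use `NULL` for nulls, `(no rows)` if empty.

LEFT JOIN keeps every departments row; unmatched ones get NULL for employees columns.
Group by departments.id and compute SUM(e.salary). SUM over an all-NULL group is NULL.
  4: ids {2, 5, 7, 8} → SUM(e.salary)=357
  6: ids {—} → SUM(e.salary)=NULL
  10: ids {1, 3, 4, 6} → SUM(e.salary)=267

283 | 357 ; 402 | NULL ; 873 | 267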